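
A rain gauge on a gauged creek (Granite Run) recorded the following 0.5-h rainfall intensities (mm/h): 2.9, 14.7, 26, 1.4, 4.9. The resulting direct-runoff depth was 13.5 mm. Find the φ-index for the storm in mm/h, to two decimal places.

φ ≈ 6.85 mm/h

Only the 2 blocks with intensity above φ contribute runoff: 14.7, 26 mm/h.
Σ(I−φ)·Δt = d  ⇒  (14.7+26 − 2φ)·0.5 = 13.5
φ = (40.70 − 13.5/0.5) / 2 = 6.85 mm/h.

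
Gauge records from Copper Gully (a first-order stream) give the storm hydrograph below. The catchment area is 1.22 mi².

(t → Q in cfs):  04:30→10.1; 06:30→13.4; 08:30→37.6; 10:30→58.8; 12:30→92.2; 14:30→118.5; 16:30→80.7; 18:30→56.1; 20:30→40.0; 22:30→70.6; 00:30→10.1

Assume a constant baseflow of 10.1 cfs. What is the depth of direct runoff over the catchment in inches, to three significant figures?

d ≈ 1.21 in

Direct runoff: 0.0, 3.3, 27.5, 48.7, 82.1, 108.4, 70.6, 46.0, 29.9, 60.5, 0.0 cfs; ΣQ_DR = 477.0 cfs.
V = ΣQ_DR · Δt = 477.0 × 7200 s = 3.434 × 10^6 ft³.
Over A = 1.22 mi², depth = V / A = 1.21 in.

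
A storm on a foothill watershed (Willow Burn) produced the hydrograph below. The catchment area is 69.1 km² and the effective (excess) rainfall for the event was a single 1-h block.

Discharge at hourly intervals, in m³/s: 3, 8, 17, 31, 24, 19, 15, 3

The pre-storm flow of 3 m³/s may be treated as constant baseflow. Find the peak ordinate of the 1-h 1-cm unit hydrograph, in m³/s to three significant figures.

U_p ≈ 56.0 m³/s

Direct runoff: 0.0, 5.0, 14.0, 28.0, 21.0, 16.0, 12.0, 0.0 m³/s; ΣQ_DR = 96.00 m³/s, peak = 28.0 m³/s.
Runoff depth d = ΣQ_DR·Δt / A = 96.00 × 3600 / (69.1 km²) = 5.001 mm.
The 1-cm UH is the DRH scaled by (10 mm)/d, so U_p = 28.0 × 10/5.001 = 56.0 m³/s.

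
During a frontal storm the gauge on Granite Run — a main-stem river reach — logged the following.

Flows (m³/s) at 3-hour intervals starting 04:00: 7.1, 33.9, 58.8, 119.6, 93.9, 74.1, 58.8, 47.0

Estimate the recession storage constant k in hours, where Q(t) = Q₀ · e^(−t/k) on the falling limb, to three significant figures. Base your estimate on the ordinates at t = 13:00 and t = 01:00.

k ≈ 12.8 h

On the falling limb, Q drops from 119.6 to 47.0 m³/s between t = 13:00 and t = 01:00 (Δt = 12 h).
k = −Δt / ln(Q₂/Q₁) = −12 / ln(47.0/119.6) = 12.8 h.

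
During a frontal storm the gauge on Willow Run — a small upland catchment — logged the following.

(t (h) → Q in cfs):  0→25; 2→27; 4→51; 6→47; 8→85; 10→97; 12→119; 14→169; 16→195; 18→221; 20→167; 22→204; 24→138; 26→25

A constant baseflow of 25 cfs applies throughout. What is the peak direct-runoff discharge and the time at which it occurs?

Subtracting baseflow gives direct-runoff ordinates: 0.0, 2.0, 26.0, 22.0, 60.0, 72.0, 94.0, 144.0, 170.0, 196.0, 142.0, 179.0, 113.0, 0.0 cfs.
The maximum is 196.0 cfs, occurring at the reading for t = 18 h.

Q_p = 196.0 cfs at t = 18 h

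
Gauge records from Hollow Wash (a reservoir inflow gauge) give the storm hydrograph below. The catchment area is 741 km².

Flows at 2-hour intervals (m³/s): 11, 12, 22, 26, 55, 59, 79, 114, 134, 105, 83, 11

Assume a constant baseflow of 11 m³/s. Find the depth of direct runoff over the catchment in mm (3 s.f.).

Direct runoff: 0.0, 1.0, 11.0, 15.0, 44.0, 48.0, 68.0, 103.0, 123.0, 94.0, 72.0, 0.0 m³/s; ΣQ_DR = 579.0 m³/s.
V = ΣQ_DR · Δt = 579.0 × 7200 s = 4.169 × 10^6 m³.
Over A = 741 km², depth = V / A = 5.63 mm.

d ≈ 5.63 mm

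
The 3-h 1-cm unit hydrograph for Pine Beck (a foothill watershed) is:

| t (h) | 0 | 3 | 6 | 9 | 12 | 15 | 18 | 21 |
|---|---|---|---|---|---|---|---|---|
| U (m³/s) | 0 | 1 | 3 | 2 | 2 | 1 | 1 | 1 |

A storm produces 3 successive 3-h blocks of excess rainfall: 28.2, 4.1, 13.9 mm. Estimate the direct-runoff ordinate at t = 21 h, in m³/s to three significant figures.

By discrete convolution, Q_j = Σ (P_i / 10 mm) · U_{j−i}.
At t = 21 h (j=7): Q = (28.2/10)·1 + (4.1/10)·1 + (13.9/10)·1 = 4.62 m³/s.

Q ≈ 4.62 m³/s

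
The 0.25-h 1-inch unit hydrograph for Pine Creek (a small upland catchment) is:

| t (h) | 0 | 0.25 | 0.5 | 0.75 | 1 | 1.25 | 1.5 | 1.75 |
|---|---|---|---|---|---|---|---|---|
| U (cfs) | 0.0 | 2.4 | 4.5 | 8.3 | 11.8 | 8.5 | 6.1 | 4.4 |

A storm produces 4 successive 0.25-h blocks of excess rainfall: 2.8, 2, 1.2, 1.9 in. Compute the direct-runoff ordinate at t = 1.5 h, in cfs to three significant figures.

By discrete convolution, Q_j = Σ (P_i / 1 in) · U_{j−i}.
At t = 1.5 h (j=6): Q = (2.8/1)·6.1 + (2/1)·8.5 + (1.2/1)·11.8 + (1.9/1)·8.3 = 64.0 cfs.

Q ≈ 64.0 cfs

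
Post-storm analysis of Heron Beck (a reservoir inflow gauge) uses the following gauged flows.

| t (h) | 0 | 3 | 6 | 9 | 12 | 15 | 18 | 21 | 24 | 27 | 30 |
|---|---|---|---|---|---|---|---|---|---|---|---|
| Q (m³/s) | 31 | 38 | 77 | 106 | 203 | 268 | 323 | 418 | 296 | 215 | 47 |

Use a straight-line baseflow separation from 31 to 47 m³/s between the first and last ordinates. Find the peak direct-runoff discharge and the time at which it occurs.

Q_p = 375.80 m³/s at t = 21 h

Subtracting baseflow gives direct-runoff ordinates: 0.00, 5.40, 42.80, 70.20, 165.60, 229.00, 282.40, 375.80, 252.20, 169.60, 0.00 m³/s.
The maximum is 375.80 m³/s, occurring at the reading for t = 21 h.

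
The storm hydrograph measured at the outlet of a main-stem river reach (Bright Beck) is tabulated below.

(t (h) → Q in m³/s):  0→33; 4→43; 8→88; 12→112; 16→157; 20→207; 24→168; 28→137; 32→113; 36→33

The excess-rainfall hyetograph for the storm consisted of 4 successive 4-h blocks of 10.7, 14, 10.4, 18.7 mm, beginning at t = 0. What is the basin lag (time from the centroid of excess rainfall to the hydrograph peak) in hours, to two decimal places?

t_L ≈ 11.24 h

Centroid of excess rainfall: t_c = Σ P_i·t̄_i / ΣP_i = 8.7584 h (block centres at 2, 6, 10, 14 h).
Hydrograph peak occurs at t = 20 h, so basin lag t_L = 20 − 8.7584 = 11.24 h.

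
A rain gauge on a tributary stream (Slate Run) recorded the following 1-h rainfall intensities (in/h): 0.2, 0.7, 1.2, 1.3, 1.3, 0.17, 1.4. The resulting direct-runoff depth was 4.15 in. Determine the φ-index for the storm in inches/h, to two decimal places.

Only the 5 blocks with intensity above φ contribute runoff: 0.7, 1.2, 1.3, 1.3, 1.4 in/h.
Σ(I−φ)·Δt = d  ⇒  (0.7+1.2+1.3+1.3+1.4 − 5φ)·1 = 4.15
φ = (5.900 − 4.15/1) / 5 = 0.35 in/h.

φ ≈ 0.35 in/h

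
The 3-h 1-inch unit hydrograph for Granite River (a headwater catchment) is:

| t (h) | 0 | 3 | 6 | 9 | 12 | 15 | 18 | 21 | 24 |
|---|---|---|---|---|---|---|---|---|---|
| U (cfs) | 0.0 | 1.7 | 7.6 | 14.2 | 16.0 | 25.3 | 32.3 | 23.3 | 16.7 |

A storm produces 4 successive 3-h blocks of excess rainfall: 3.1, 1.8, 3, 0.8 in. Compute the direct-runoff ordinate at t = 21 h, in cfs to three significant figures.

Q ≈ 219 cfs

By discrete convolution, Q_j = Σ (P_i / 1 in) · U_{j−i}.
At t = 21 h (j=7): Q = (3.1/1)·23.3 + (1.8/1)·32.3 + (3/1)·25.3 + (0.8/1)·16.0 = 219 cfs.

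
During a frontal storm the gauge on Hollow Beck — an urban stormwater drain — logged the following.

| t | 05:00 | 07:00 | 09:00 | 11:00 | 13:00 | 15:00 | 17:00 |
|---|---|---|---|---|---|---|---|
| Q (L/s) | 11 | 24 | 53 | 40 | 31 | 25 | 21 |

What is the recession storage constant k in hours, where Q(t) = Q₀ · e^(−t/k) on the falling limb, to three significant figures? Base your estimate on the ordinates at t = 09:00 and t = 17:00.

k ≈ 8.64 h

On the falling limb, Q drops from 53 to 21 L/s between t = 09:00 and t = 17:00 (Δt = 8 h).
k = −Δt / ln(Q₂/Q₁) = −8 / ln(21/53) = 8.64 h.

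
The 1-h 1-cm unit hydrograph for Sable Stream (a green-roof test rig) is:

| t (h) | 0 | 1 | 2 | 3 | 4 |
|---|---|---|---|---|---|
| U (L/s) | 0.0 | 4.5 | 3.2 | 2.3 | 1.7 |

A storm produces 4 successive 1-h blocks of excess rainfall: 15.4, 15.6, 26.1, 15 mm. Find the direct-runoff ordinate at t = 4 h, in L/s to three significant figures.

Q ≈ 21.3 L/s

By discrete convolution, Q_j = Σ (P_i / 10 mm) · U_{j−i}.
At t = 4 h (j=4): Q = (15.4/10)·1.7 + (15.6/10)·2.3 + (26.1/10)·3.2 + (15/10)·4.5 = 21.3 L/s.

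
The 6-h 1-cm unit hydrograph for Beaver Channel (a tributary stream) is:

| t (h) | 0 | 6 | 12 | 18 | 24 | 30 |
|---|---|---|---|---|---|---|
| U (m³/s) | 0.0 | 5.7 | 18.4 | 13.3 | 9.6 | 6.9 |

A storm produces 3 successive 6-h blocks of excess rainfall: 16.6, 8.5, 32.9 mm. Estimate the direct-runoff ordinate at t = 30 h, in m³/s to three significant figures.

Q ≈ 63.4 m³/s

By discrete convolution, Q_j = Σ (P_i / 10 mm) · U_{j−i}.
At t = 30 h (j=5): Q = (16.6/10)·6.9 + (8.5/10)·9.6 + (32.9/10)·13.3 = 63.4 m³/s.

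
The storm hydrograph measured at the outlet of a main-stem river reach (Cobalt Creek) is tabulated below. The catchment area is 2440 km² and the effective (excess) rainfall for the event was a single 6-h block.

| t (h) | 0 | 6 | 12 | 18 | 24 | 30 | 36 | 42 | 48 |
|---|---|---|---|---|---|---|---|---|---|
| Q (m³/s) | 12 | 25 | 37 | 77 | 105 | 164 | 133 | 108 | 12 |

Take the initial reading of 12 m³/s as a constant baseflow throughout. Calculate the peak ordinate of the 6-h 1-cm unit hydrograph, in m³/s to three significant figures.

U_p ≈ 304 m³/s

Direct runoff: 0.0, 13.0, 25.0, 65.0, 93.0, 152.0, 121.0, 96.0, 0.0 m³/s; ΣQ_DR = 565.0 m³/s, peak = 152.0 m³/s.
Runoff depth d = ΣQ_DR·Δt / A = 565.0 × 21600 / (2440 km²) = 5.002 mm.
The 1-cm UH is the DRH scaled by (10 mm)/d, so U_p = 152.0 × 10/5.002 = 304 m³/s.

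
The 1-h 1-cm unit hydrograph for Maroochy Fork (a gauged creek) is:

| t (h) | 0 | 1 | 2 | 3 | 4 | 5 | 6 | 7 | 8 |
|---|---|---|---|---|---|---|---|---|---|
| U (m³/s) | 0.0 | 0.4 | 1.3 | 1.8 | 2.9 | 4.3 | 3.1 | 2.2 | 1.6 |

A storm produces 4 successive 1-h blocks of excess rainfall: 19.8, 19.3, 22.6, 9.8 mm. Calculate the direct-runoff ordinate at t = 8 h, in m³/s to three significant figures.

Q ≈ 18.6 m³/s

By discrete convolution, Q_j = Σ (P_i / 10 mm) · U_{j−i}.
At t = 8 h (j=8): Q = (19.8/10)·1.6 + (19.3/10)·2.2 + (22.6/10)·3.1 + (9.8/10)·4.3 = 18.6 m³/s.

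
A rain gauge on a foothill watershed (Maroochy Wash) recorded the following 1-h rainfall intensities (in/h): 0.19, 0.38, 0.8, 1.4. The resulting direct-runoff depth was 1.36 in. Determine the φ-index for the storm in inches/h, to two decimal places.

φ ≈ 0.42 in/h

Only the 2 blocks with intensity above φ contribute runoff: 0.8, 1.4 in/h.
Σ(I−φ)·Δt = d  ⇒  (0.8+1.4 − 2φ)·1 = 1.36
φ = (2.200 − 1.36/1) / 2 = 0.42 in/h.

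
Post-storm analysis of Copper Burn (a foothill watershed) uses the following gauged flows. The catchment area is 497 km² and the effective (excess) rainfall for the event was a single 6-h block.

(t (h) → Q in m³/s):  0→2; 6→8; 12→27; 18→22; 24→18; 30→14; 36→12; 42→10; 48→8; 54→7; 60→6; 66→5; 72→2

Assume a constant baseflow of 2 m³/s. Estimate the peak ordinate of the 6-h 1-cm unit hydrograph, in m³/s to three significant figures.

Direct runoff: 0.0, 6.0, 25.0, 20.0, 16.0, 12.0, 10.0, 8.0, 6.0, 5.0, 4.0, 3.0, 0.0 m³/s; ΣQ_DR = 115.0 m³/s, peak = 25.0 m³/s.
Runoff depth d = ΣQ_DR·Δt / A = 115.0 × 21600 / (497 km²) = 4.998 mm.
The 1-cm UH is the DRH scaled by (10 mm)/d, so U_p = 25.0 × 10/4.998 = 50.0 m³/s.

U_p ≈ 50.0 m³/s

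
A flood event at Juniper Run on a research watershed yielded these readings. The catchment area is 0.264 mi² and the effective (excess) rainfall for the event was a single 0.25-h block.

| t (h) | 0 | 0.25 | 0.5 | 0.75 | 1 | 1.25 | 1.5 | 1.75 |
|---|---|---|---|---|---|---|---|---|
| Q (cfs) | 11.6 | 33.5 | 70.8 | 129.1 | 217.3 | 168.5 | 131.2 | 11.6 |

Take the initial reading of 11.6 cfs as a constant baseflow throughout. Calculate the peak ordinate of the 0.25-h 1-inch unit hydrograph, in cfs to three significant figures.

U_p ≈ 206 cfs

Direct runoff: 0.0, 21.9, 59.2, 117.5, 205.7, 156.9, 119.6, 0.0 cfs; ΣQ_DR = 680.8 cfs, peak = 205.7 cfs.
Runoff depth d = ΣQ_DR·Δt / A = 680.8 × 900 / (0.264 mi²) = 0.9990 in.
The 1-inch UH is the DRH scaled by (1 in)/d, so U_p = 205.7 × 1/0.9990 = 206 cfs.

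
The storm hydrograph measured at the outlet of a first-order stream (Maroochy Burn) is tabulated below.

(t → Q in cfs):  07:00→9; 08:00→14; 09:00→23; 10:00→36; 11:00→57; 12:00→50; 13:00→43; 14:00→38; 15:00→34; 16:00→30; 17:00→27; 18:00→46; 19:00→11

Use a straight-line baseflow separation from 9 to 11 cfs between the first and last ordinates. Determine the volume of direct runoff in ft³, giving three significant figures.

Direct-runoff ordinates (Q − Q_b): 0.00, 4.83, 13.67, 26.50, 47.33, 40.17, 33.00, 27.83, 23.67, 19.50, 16.33, 35.17, 0.00 cfs.
ΣQ_DR = 288.0 cfs.
With Δt = 1 h = 3600 s, V = ΣQ_DR · Δt = 288.0 × 3600 = 1.04 × 10^6 ft³.

V ≈ 1.04 × 10^6 ft³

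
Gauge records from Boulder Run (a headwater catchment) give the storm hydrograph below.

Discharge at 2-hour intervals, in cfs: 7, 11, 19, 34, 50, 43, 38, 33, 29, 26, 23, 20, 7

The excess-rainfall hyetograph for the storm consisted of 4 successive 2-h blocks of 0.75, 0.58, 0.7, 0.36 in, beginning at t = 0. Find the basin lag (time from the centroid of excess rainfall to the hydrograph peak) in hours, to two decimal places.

t_L ≈ 4.44 h

Centroid of excess rainfall: t_c = Σ P_i·t̄_i / ΣP_i = 3.5607 h (block centres at 1, 3, 5, 7 h).
Hydrograph peak occurs at t = 8 h, so basin lag t_L = 8 − 3.5607 = 4.44 h.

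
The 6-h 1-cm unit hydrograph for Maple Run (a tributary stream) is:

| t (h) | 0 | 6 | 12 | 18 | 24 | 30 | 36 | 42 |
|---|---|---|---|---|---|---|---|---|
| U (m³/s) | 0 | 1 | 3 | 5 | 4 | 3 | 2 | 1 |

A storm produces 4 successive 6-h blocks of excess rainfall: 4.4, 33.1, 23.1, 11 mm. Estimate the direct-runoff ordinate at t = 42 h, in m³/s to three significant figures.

Q ≈ 18.4 m³/s

By discrete convolution, Q_j = Σ (P_i / 10 mm) · U_{j−i}.
At t = 42 h (j=7): Q = (4.4/10)·1 + (33.1/10)·2 + (23.1/10)·3 + (11/10)·4 = 18.4 m³/s.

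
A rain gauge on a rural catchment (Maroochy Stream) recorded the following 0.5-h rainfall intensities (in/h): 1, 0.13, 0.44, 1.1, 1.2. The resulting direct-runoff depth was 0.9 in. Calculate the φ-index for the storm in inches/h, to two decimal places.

φ ≈ 0.50 in/h

Only the 3 blocks with intensity above φ contribute runoff: 1, 1.1, 1.2 in/h.
Σ(I−φ)·Δt = d  ⇒  (1+1.1+1.2 − 3φ)·0.5 = 0.9
φ = (3.300 − 0.9/0.5) / 3 = 0.50 in/h.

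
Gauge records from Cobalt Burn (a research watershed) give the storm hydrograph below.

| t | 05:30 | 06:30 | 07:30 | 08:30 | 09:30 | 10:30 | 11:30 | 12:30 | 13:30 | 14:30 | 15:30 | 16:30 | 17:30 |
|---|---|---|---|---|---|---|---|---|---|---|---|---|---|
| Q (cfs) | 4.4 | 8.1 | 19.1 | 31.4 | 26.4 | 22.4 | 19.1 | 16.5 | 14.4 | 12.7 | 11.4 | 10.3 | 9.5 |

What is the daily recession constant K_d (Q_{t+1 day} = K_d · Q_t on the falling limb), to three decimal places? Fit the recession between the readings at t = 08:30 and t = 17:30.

Between t = 08:30 and t = 17:30 the flow falls from 31.4 to 9.5 cfs over 9×1 h = 9 h.
Per-interval ratio K = (9.5/31.4)^(1/9) = 0.8756; K_d = K^(24/1) = 0.041.

K_d ≈ 0.041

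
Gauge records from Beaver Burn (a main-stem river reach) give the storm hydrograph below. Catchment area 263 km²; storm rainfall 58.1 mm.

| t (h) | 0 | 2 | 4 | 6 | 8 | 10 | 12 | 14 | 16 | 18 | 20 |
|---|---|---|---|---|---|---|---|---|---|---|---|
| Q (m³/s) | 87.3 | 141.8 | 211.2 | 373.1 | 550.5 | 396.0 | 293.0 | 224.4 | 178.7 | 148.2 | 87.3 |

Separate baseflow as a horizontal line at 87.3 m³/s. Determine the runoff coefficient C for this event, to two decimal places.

C ≈ 0.82

ΣQ_DR = 1731 m³/s; V = ΣQ_DR·Δt = 1.246 × 10^7 m³.
Runoff depth d = V / A = 47.39 mm.
C = d / P = 47.39 / 58.1 = 0.82.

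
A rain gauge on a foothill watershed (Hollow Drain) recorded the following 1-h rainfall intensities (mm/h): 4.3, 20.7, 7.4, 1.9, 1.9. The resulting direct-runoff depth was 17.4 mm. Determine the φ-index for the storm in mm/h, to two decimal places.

φ ≈ 5.35 mm/h

Only the 2 blocks with intensity above φ contribute runoff: 20.7, 7.4 mm/h.
Σ(I−φ)·Δt = d  ⇒  (20.7+7.4 − 2φ)·1 = 17.4
φ = (28.10 − 17.4/1) / 2 = 5.35 mm/h.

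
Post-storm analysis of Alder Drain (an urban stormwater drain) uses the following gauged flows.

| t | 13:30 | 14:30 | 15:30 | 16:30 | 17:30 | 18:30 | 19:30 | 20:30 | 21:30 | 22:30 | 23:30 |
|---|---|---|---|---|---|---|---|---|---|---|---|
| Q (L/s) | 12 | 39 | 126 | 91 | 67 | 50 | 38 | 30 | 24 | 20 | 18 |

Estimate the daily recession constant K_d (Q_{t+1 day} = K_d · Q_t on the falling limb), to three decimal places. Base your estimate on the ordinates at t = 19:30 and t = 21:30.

Between t = 19:30 and t = 21:30 the flow falls from 38 to 24 L/s over 2×1 h = 2 h.
Per-interval ratio K = (24/38)^(1/2) = 0.7947; K_d = K^(24/1) = 0.004.

K_d ≈ 0.004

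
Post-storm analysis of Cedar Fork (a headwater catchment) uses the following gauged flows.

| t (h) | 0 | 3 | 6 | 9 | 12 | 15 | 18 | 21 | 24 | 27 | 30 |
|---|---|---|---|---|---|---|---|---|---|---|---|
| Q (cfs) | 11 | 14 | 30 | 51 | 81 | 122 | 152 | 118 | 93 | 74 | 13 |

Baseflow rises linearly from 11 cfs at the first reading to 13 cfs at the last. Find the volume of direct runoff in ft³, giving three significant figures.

V ≈ 6.77 × 10^6 ft³

Direct-runoff ordinates (Q − Q_b): 0.00, 2.80, 18.60, 39.40, 69.20, 110.00, 139.80, 105.60, 80.40, 61.20, 0.00 cfs.
ΣQ_DR = 627.0 cfs.
With Δt = 3 h = 10800 s, V = ΣQ_DR · Δt = 627.0 × 10800 = 6.77 × 10^6 ft³.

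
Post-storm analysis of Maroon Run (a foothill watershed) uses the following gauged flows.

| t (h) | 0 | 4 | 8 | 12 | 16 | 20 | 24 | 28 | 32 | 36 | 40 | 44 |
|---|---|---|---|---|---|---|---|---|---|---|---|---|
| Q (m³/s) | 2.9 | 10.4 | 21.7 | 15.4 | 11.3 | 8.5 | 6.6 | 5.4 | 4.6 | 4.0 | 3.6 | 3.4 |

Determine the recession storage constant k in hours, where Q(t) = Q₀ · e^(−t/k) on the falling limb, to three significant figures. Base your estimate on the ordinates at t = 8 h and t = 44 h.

On the falling limb, Q drops from 21.7 to 3.4 m³/s between t = 8 h and t = 44 h (Δt = 36 h).
k = −Δt / ln(Q₂/Q₁) = −36 / ln(3.4/21.7) = 19.4 h.

k ≈ 19.4 h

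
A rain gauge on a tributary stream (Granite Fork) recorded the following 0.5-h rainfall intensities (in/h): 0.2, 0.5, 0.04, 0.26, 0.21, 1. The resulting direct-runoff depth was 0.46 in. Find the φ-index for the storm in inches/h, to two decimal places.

φ ≈ 0.29 in/h

Only the 2 blocks with intensity above φ contribute runoff: 0.5, 1 in/h.
Σ(I−φ)·Δt = d  ⇒  (0.5+1 − 2φ)·0.5 = 0.46
φ = (1.500 − 0.46/0.5) / 2 = 0.29 in/h.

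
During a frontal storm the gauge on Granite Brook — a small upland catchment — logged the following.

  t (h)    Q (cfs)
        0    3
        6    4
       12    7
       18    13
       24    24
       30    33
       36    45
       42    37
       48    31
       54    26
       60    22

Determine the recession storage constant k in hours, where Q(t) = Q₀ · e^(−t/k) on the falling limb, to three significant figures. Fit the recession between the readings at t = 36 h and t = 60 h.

k ≈ 33.5 h

On the falling limb, Q drops from 45 to 22 cfs between t = 36 h and t = 60 h (Δt = 24 h).
k = −Δt / ln(Q₂/Q₁) = −24 / ln(22/45) = 33.5 h.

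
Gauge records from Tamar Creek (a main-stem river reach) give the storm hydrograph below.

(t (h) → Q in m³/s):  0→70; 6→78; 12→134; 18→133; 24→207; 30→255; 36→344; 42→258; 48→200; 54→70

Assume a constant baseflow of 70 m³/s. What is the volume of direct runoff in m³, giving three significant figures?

V ≈ 2.27 × 10^7 m³

Direct-runoff ordinates (Q − Q_b): 0.0, 8.0, 64.0, 63.0, 137.0, 185.0, 274.0, 188.0, 130.0, 0.0 m³/s.
ΣQ_DR = 1049 m³/s.
With Δt = 6 h = 21600 s, V = ΣQ_DR · Δt = 1049 × 21600 = 2.27 × 10^7 m³.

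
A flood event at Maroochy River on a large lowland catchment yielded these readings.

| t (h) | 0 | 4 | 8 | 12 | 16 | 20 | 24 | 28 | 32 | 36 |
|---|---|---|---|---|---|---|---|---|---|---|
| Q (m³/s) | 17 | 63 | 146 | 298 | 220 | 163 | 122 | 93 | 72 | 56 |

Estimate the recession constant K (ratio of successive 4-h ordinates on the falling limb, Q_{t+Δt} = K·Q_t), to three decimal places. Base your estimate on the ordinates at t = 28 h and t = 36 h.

Using the recession-limb readings at t = 28 h and t = 36 h: Q falls from 93 to 56 m³/s over 2 intervals.
K = (Q₂/Q₁)^(1/2) = (56/93)^(1/2) = 0.776.

K ≈ 0.776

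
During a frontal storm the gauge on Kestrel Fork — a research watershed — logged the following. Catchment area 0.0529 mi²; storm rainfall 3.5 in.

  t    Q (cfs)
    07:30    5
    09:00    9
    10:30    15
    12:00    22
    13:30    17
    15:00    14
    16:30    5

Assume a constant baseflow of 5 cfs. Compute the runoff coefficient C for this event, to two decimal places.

ΣQ_DR = 52.00 cfs; V = ΣQ_DR·Δt = 2.808 × 10^5 ft³.
Runoff depth d = V / A = 2.285 in.
C = d / P = 2.285 / 3.5 = 0.65.

C ≈ 0.65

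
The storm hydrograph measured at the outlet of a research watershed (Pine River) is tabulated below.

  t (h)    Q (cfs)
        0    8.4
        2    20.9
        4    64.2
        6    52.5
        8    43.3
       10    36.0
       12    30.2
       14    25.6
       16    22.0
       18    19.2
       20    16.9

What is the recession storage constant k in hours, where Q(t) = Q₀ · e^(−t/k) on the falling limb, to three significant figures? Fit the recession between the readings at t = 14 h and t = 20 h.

k ≈ 14.4 h

On the falling limb, Q drops from 25.6 to 16.9 cfs between t = 14 h and t = 20 h (Δt = 6 h).
k = −Δt / ln(Q₂/Q₁) = −6 / ln(16.9/25.6) = 14.4 h.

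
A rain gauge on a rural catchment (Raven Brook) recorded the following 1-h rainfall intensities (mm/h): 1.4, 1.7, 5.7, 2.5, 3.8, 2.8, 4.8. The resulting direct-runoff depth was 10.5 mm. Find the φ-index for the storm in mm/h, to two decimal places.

Only the 5 blocks with intensity above φ contribute runoff: 5.7, 2.5, 3.8, 2.8, 4.8 mm/h.
Σ(I−φ)·Δt = d  ⇒  (5.7+2.5+3.8+2.8+4.8 − 5φ)·1 = 10.5
φ = (19.60 − 10.5/1) / 5 = 1.82 mm/h.

φ ≈ 1.82 mm/h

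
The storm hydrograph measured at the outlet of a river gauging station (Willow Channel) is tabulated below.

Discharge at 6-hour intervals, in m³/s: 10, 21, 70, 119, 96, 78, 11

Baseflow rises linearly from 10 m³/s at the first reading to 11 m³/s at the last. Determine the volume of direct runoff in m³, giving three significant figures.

V ≈ 7.16 × 10^6 m³

Direct-runoff ordinates (Q − Q_b): 0.00, 10.83, 59.67, 108.50, 85.33, 67.17, 0.00 m³/s.
ΣQ_DR = 331.5 m³/s.
With Δt = 6 h = 21600 s, V = ΣQ_DR · Δt = 331.5 × 21600 = 7.16 × 10^6 m³.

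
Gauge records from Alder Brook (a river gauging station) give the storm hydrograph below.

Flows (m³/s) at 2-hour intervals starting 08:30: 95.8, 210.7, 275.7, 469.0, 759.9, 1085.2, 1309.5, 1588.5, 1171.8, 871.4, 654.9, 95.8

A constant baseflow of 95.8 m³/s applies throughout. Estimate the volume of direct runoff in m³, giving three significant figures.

V ≈ 5.36 × 10^7 m³

Direct-runoff ordinates (Q − Q_b): 0.0, 114.9, 179.9, 373.2, 664.1, 989.4, 1213.7, 1492.7, 1076.0, 775.6, 559.1, 0.0 m³/s.
ΣQ_DR = 7439 m³/s.
With Δt = 2 h = 7200 s, V = ΣQ_DR · Δt = 7439 × 7200 = 5.36 × 10^7 m³.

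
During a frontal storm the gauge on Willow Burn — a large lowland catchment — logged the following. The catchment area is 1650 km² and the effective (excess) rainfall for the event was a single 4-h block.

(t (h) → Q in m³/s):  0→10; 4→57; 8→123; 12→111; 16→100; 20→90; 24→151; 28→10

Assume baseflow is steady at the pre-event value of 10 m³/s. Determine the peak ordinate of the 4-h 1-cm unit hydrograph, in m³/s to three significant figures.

U_p ≈ 282 m³/s

Direct runoff: 0.0, 47.0, 113.0, 101.0, 90.0, 80.0, 141.0, 0.0 m³/s; ΣQ_DR = 572.0 m³/s, peak = 141.0 m³/s.
Runoff depth d = ΣQ_DR·Δt / A = 572.0 × 14400 / (1650 km²) = 4.992 mm.
The 1-cm UH is the DRH scaled by (10 mm)/d, so U_p = 141.0 × 10/4.992 = 282 m³/s.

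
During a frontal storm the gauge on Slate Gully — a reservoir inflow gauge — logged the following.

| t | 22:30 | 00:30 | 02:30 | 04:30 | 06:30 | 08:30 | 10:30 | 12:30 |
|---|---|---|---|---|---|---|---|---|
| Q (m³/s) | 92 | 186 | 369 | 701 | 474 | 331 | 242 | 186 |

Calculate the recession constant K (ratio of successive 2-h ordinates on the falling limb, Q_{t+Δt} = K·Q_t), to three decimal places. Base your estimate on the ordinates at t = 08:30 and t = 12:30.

Using the recession-limb readings at t = 08:30 and t = 12:30: Q falls from 331 to 186 m³/s over 2 intervals.
K = (Q₂/Q₁)^(1/2) = (186/331)^(1/2) = 0.750.

K ≈ 0.750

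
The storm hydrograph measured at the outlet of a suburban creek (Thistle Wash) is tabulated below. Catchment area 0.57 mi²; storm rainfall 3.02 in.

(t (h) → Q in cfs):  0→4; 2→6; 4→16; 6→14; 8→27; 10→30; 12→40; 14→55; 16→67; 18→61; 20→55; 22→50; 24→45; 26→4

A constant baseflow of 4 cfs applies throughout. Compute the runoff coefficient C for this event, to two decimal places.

C ≈ 0.75

ΣQ_DR = 418.0 cfs; V = ΣQ_DR·Δt = 3.010 × 10^6 ft³.
Runoff depth d = V / A = 2.273 in.
C = d / P = 2.273 / 3.02 = 0.75.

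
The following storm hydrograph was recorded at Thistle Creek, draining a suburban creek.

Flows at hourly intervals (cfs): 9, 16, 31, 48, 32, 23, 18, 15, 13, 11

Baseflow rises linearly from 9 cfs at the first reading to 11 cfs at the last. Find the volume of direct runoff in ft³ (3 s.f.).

Direct-runoff ordinates (Q − Q_b): 0.00, 6.78, 21.56, 38.33, 22.11, 12.89, 7.67, 4.44, 2.22, 0.00 cfs.
ΣQ_DR = 116.0 cfs.
With Δt = 1 h = 3600 s, V = ΣQ_DR · Δt = 116.0 × 3600 = 4.18 × 10^5 ft³.

V ≈ 4.18 × 10^5 ft³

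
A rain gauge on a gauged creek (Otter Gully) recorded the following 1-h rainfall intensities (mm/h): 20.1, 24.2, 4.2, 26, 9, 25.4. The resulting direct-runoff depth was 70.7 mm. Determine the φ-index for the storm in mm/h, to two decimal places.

Only the 5 blocks with intensity above φ contribute runoff: 20.1, 24.2, 26, 9, 25.4 mm/h.
Σ(I−φ)·Δt = d  ⇒  (20.1+24.2+26+9+25.4 − 5φ)·1 = 70.7
φ = (104.7 − 70.7/1) / 5 = 6.80 mm/h.

φ ≈ 6.80 mm/h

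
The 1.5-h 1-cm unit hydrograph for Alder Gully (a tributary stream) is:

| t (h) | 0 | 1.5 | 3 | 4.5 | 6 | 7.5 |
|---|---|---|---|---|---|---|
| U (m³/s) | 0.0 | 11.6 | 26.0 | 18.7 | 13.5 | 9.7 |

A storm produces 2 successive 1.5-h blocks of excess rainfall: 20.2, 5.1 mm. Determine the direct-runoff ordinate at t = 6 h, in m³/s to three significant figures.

By discrete convolution, Q_j = Σ (P_i / 10 mm) · U_{j−i}.
At t = 6 h (j=4): Q = (20.2/10)·13.5 + (5.1/10)·18.7 = 36.8 m³/s.

Q ≈ 36.8 m³/s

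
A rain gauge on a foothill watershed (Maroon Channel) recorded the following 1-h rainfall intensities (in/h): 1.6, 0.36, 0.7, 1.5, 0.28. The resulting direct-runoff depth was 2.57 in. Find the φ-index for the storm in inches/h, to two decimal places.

φ ≈ 0.41 in/h

Only the 3 blocks with intensity above φ contribute runoff: 1.6, 0.7, 1.5 in/h.
Σ(I−φ)·Δt = d  ⇒  (1.6+0.7+1.5 − 3φ)·1 = 2.57
φ = (3.800 − 2.57/1) / 3 = 0.41 in/h.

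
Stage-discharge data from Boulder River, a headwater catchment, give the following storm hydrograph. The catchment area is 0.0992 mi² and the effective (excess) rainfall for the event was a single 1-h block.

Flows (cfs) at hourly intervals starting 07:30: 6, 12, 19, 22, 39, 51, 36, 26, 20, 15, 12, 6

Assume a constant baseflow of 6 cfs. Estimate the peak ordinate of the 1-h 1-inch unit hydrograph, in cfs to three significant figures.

U_p ≈ 15.0 cfs

Direct runoff: 0.0, 6.0, 13.0, 16.0, 33.0, 45.0, 30.0, 20.0, 14.0, 9.0, 6.0, 0.0 cfs; ΣQ_DR = 192.0 cfs, peak = 45.0 cfs.
Runoff depth d = ΣQ_DR·Δt / A = 192.0 × 3600 / (0.0992 mi²) = 2.999 in.
The 1-inch UH is the DRH scaled by (1 in)/d, so U_p = 45.0 × 1/2.999 = 15.0 cfs.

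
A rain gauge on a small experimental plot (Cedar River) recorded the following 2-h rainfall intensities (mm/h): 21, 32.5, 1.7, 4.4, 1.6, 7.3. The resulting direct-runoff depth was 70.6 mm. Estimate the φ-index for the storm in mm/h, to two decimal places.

Only the 2 blocks with intensity above φ contribute runoff: 21, 32.5 mm/h.
Σ(I−φ)·Δt = d  ⇒  (21+32.5 − 2φ)·2 = 70.6
φ = (53.50 − 70.6/2) / 2 = 9.10 mm/h.

φ ≈ 9.10 mm/h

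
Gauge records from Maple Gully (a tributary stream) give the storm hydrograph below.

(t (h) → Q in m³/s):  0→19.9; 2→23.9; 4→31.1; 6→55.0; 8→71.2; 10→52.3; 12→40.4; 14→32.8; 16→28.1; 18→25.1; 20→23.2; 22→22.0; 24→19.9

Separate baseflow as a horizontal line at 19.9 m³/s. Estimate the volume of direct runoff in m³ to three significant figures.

V ≈ 1.34 × 10^6 m³

Direct-runoff ordinates (Q − Q_b): 0.0, 4.0, 11.2, 35.1, 51.3, 32.4, 20.5, 12.9, 8.2, 5.2, 3.3, 2.1, 0.0 m³/s.
ΣQ_DR = 186.2 m³/s.
With Δt = 2 h = 7200 s, V = ΣQ_DR · Δt = 186.2 × 7200 = 1.34 × 10^6 m³.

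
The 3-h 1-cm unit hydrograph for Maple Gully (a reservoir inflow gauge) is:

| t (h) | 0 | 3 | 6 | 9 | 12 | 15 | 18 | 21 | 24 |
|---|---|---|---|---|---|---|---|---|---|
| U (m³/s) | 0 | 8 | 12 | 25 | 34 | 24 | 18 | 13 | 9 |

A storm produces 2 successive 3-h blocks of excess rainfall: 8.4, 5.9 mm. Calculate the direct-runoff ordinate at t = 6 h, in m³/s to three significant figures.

By discrete convolution, Q_j = Σ (P_i / 10 mm) · U_{j−i}.
At t = 6 h (j=2): Q = (8.4/10)·12 + (5.9/10)·8 = 14.8 m³/s.

Q ≈ 14.8 m³/s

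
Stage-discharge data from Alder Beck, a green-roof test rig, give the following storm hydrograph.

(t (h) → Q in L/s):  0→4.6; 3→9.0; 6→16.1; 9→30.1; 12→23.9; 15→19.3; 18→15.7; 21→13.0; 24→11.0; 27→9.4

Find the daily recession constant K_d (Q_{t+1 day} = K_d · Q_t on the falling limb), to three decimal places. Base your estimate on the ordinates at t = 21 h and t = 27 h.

Between t = 21 h and t = 27 h the flow falls from 13.0 to 9.4 L/s over 2×3 h = 6 h.
Per-interval ratio K = (9.4/13.0)^(1/2) = 0.8503; K_d = K^(24/3) = 0.273.

K_d ≈ 0.273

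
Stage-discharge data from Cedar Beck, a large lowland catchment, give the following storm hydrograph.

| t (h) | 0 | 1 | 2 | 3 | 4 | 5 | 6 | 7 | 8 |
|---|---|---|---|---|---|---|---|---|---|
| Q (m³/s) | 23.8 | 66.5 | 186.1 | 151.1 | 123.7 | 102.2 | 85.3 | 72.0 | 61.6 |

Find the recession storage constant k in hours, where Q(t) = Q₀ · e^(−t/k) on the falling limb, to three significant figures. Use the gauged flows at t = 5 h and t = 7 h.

k ≈ 5.71 h

On the falling limb, Q drops from 102.2 to 72.0 m³/s between t = 5 h and t = 7 h (Δt = 2 h).
k = −Δt / ln(Q₂/Q₁) = −2 / ln(72.0/102.2) = 5.71 h.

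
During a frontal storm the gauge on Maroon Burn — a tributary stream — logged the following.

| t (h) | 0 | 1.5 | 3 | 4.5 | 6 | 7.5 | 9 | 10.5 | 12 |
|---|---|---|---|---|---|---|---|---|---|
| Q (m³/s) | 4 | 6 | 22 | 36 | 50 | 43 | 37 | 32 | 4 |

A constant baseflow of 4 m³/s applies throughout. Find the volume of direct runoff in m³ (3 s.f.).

Direct-runoff ordinates (Q − Q_b): 0.0, 2.0, 18.0, 32.0, 46.0, 39.0, 33.0, 28.0, 0.0 m³/s.
ΣQ_DR = 198.0 m³/s.
With Δt = 1.5 h = 5400 s, V = ΣQ_DR · Δt = 198.0 × 5400 = 1.07 × 10^6 m³.

V ≈ 1.07 × 10^6 m³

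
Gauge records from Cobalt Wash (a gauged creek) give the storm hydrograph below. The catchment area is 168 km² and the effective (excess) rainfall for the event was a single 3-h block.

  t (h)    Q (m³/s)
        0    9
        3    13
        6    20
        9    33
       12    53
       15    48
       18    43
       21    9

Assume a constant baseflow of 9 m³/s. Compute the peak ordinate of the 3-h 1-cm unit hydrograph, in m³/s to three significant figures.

Direct runoff: 0.0, 4.0, 11.0, 24.0, 44.0, 39.0, 34.0, 0.0 m³/s; ΣQ_DR = 156.0 m³/s, peak = 44.0 m³/s.
Runoff depth d = ΣQ_DR·Δt / A = 156.0 × 10800 / (168 km²) = 10.03 mm.
The 1-cm UH is the DRH scaled by (10 mm)/d, so U_p = 44.0 × 10/10.03 = 43.9 m³/s.

U_p ≈ 43.9 m³/s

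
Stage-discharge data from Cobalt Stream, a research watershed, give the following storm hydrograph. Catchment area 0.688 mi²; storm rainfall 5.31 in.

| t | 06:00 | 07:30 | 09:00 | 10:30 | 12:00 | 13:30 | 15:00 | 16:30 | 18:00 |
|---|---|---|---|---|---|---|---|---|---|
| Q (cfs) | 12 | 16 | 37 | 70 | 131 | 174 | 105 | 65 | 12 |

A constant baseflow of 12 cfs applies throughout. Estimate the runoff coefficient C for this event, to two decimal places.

C ≈ 0.33

ΣQ_DR = 514.0 cfs; V = ΣQ_DR·Δt = 2.776 × 10^6 ft³.
Runoff depth d = V / A = 1.737 in.
C = d / P = 1.737 / 5.31 = 0.33.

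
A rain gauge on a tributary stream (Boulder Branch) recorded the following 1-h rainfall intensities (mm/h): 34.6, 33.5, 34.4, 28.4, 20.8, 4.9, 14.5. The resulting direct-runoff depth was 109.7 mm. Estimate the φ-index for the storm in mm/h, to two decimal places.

φ ≈ 9.42 mm/h

Only the 6 blocks with intensity above φ contribute runoff: 34.6, 33.5, 34.4, 28.4, 20.8, 14.5 mm/h.
Σ(I−φ)·Δt = d  ⇒  (34.6+33.5+34.4+28.4+20.8+14.5 − 6φ)·1 = 109.7
φ = (166.2 − 109.7/1) / 6 = 9.42 mm/h.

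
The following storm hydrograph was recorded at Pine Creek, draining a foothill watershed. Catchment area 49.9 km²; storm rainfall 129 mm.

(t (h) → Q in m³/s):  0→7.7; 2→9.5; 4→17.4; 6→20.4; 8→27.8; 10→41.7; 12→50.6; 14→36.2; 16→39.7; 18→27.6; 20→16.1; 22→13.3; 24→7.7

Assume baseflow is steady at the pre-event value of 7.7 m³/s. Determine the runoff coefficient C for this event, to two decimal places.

C ≈ 0.24

ΣQ_DR = 215.6 m³/s; V = ΣQ_DR·Δt = 1.552 × 10^6 m³.
Runoff depth d = V / A = 31.11 mm.
C = d / P = 31.11 / 129 = 0.24.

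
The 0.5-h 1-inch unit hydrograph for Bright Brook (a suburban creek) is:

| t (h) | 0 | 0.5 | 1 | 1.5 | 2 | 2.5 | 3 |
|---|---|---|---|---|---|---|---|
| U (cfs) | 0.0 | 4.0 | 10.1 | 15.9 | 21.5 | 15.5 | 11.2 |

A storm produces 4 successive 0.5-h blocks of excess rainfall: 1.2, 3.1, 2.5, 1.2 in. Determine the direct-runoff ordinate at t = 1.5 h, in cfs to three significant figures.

By discrete convolution, Q_j = Σ (P_i / 1 in) · U_{j−i}.
At t = 1.5 h (j=3): Q = (1.2/1)·15.9 + (3.1/1)·10.1 + (2.5/1)·4.0 + (1.2/1)·0.0 = 60.4 cfs.

Q ≈ 60.4 cfs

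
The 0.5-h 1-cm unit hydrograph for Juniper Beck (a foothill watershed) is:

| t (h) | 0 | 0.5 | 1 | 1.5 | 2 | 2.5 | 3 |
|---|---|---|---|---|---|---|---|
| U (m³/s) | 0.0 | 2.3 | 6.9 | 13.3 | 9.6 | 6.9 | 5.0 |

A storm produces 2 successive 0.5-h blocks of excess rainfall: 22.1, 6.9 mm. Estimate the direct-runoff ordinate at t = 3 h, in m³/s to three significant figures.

Q ≈ 15.8 m³/s

By discrete convolution, Q_j = Σ (P_i / 10 mm) · U_{j−i}.
At t = 3 h (j=6): Q = (22.1/10)·5.0 + (6.9/10)·6.9 = 15.8 m³/s.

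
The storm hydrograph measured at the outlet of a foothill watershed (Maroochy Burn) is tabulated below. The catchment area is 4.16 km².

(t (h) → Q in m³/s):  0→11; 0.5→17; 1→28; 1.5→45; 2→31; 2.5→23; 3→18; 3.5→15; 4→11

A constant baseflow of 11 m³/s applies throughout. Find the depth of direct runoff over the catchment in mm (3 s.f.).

d ≈ 43.3 mm

Direct runoff: 0.0, 6.0, 17.0, 34.0, 20.0, 12.0, 7.0, 4.0, 0.0 m³/s; ΣQ_DR = 100.0 m³/s.
V = ΣQ_DR · Δt = 100.0 × 1800 s = 1.800 × 10^5 m³.
Over A = 4.16 km², depth = V / A = 43.3 mm.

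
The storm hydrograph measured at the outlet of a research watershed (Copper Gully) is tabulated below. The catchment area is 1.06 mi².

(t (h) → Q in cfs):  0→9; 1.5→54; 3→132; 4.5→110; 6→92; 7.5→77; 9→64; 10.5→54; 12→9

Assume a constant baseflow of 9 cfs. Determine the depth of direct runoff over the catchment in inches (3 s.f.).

d ≈ 1.14 in

Direct runoff: 0.0, 45.0, 123.0, 101.0, 83.0, 68.0, 55.0, 45.0, 0.0 cfs; ΣQ_DR = 520.0 cfs.
V = ΣQ_DR · Δt = 520.0 × 5400 s = 2.808 × 10^6 ft³.
Over A = 1.06 mi², depth = V / A = 1.14 in.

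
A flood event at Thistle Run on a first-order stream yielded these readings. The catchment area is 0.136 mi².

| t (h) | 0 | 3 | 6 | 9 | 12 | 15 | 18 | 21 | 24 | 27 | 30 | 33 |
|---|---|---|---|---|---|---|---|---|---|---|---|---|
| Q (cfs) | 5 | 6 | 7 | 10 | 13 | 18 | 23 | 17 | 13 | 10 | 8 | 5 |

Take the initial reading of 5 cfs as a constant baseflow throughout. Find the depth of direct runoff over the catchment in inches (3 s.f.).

Direct runoff: 0.0, 1.0, 2.0, 5.0, 8.0, 13.0, 18.0, 12.0, 8.0, 5.0, 3.0, 0.0 cfs; ΣQ_DR = 75.00 cfs.
V = ΣQ_DR · Δt = 75.00 × 10800 s = 8.100 × 10^5 ft³.
Over A = 0.136 mi², depth = V / A = 2.56 in.

d ≈ 2.56 in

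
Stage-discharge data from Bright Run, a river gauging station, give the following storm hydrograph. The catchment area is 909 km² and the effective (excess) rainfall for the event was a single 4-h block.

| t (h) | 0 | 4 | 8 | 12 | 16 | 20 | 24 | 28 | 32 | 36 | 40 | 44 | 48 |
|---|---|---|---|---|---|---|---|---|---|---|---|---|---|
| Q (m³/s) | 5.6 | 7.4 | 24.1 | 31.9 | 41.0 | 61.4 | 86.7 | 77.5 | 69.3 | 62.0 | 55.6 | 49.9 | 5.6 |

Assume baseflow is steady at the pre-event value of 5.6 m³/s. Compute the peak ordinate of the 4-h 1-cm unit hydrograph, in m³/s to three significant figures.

Direct runoff: 0.0, 1.8, 18.5, 26.3, 35.4, 55.8, 81.1, 71.9, 63.7, 56.4, 50.0, 44.3, 0.0 m³/s; ΣQ_DR = 505.2 m³/s, peak = 81.1 m³/s.
Runoff depth d = ΣQ_DR·Δt / A = 505.2 × 14400 / (909 km²) = 8.003 mm.
The 1-cm UH is the DRH scaled by (10 mm)/d, so U_p = 81.1 × 10/8.003 = 101 m³/s.

U_p ≈ 101 m³/s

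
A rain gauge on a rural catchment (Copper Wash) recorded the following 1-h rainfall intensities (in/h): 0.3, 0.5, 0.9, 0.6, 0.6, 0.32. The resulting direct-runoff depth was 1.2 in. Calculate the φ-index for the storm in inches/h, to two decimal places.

φ ≈ 0.35 in/h

Only the 4 blocks with intensity above φ contribute runoff: 0.5, 0.9, 0.6, 0.6 in/h.
Σ(I−φ)·Δt = d  ⇒  (0.5+0.9+0.6+0.6 − 4φ)·1 = 1.2
φ = (2.600 − 1.2/1) / 4 = 0.35 in/h.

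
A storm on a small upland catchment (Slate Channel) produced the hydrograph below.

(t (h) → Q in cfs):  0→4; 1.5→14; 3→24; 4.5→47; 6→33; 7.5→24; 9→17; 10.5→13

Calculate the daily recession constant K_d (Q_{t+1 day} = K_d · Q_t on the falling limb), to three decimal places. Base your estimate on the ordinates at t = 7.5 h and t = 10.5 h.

Between t = 7.5 h and t = 10.5 h the flow falls from 24 to 13 cfs over 2×1.5 h = 3 h.
Per-interval ratio K = (13/24)^(1/2) = 0.7360; K_d = K^(24/1.5) = 0.007.

K_d ≈ 0.007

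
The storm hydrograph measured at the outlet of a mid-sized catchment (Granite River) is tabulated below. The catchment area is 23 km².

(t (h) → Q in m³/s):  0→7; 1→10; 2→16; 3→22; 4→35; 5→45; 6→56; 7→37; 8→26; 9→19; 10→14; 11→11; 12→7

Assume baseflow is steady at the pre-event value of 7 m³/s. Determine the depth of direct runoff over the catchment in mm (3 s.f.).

Direct runoff: 0.0, 3.0, 9.0, 15.0, 28.0, 38.0, 49.0, 30.0, 19.0, 12.0, 7.0, 4.0, 0.0 m³/s; ΣQ_DR = 214.0 m³/s.
V = ΣQ_DR · Δt = 214.0 × 3600 s = 7.704 × 10^5 m³.
Over A = 23 km², depth = V / A = 33.5 mm.

d ≈ 33.5 mm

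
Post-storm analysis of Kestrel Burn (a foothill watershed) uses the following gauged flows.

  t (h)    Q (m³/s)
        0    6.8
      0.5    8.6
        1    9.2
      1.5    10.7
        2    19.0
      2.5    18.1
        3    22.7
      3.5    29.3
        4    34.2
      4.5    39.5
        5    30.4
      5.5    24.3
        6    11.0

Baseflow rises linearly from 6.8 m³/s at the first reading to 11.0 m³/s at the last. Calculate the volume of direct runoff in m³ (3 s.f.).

V ≈ 2.67 × 10^5 m³

Direct-runoff ordinates (Q − Q_b): 0.00, 1.45, 1.70, 2.85, 10.80, 9.55, 13.80, 20.05, 24.60, 29.55, 20.10, 13.65, 0.00 m³/s.
ΣQ_DR = 148.1 m³/s.
With Δt = 0.5 h = 1800 s, V = ΣQ_DR · Δt = 148.1 × 1800 = 2.67 × 10^5 m³.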